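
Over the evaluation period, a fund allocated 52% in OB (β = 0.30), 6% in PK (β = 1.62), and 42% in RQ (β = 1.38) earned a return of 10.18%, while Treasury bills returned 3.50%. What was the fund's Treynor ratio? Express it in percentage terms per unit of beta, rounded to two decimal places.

8.02%

β_P = 0.52×0.30 + 0.06×1.62 + 0.42×1.38 = 0.8328
Treynor = (R_P − R_f) / β_P = (10.18% − 3.50%) / 0.8328 = 6.68% / 0.8328 = 8.02%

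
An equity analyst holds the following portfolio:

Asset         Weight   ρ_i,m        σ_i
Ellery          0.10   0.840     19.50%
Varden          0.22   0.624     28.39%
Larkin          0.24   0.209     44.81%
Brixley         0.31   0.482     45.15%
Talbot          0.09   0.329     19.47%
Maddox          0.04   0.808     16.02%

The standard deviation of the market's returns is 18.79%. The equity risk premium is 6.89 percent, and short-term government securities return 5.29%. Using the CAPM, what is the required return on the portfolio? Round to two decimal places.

11.02%

β_Ellery = 0.840 × 19.50% / 18.79% = 0.8717
β_Varden = 0.624 × 28.39% / 18.79% = 0.9428
β_Larkin = 0.209 × 44.81% / 18.79% = 0.4984
β_Brixley = 0.482 × 45.15% / 18.79% = 1.1582
β_Talbot = 0.329 × 19.47% / 18.79% = 0.3409
β_Maddox = 0.808 × 16.02% / 18.79% = 0.6889
β_P = Σ w_i β_i = 0.10×0.8717 + 0.22×0.9428 + 0.24×0.4984 + 0.31×1.1582 + 0.09×0.3409 + 0.04×0.6889 = 0.8315
E(R_P) = R_f + β_P × MRP = 5.29% + 0.8315 × 6.89% = 11.02%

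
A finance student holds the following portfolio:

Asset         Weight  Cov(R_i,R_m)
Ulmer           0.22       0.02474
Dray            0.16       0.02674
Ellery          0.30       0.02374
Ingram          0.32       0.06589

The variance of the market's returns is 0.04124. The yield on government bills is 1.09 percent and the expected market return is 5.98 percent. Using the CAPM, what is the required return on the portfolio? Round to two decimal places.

5.59%

β_Ulmer = 0.02474 / 0.04124 = 0.5999
β_Dray = 0.02674 / 0.04124 = 0.6484
β_Ellery = 0.02374 / 0.04124 = 0.5757
β_Ingram = 0.06589 / 0.04124 = 1.5977
β_P = Σ w_i β_i = 0.22×0.5999 + 0.16×0.6484 + 0.30×0.5757 + 0.32×1.5977 = 0.9197
MRP = 5.98% − 1.09% = 4.89%
E(R_P) = R_f + β_P × MRP = 1.09% + 0.9197 × 4.89% = 5.59%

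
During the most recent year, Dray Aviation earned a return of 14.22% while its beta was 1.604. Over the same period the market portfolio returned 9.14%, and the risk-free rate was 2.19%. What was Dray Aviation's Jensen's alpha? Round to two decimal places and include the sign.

Market excess return = 9.14% − 2.19% = 6.95%
CAPM benchmark = R_f + β(R_m − R_f) = 2.19% + 1.604 × 6.95% = 13.33780%
α = actual − benchmark = 14.22% − 13.33780% = +0.88%

+0.88%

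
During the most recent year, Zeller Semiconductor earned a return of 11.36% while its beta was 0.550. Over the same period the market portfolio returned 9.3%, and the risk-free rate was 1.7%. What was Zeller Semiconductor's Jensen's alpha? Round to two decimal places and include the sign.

+5.48%

Market excess return = 9.3% − 1.7% = 7.60%
CAPM benchmark = R_f + β(R_m − R_f) = 1.7% + 0.550 × 7.6% = 5.8800%
α = actual − benchmark = 11.36% − 5.8800% = +5.48%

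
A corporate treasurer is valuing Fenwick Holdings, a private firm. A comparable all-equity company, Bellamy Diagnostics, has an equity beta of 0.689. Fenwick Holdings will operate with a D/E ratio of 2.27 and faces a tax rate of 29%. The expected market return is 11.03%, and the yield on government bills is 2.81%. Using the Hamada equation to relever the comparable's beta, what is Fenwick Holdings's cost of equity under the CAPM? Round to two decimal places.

17.60%

β_L = β_U × [1 + (1 − t)(D/E)] = 0.689 × [1 + (1 − 0.29) × 2.27]
    = 0.689 × [1 + 0.71 × 2.27] = 0.689 × 2.6117 = 1.7995
MRP = 11.03% − 2.81% = 8.22%
E(R) = R_f + β_L × MRP = 2.81% + 1.7995 × 8.22% = 17.60%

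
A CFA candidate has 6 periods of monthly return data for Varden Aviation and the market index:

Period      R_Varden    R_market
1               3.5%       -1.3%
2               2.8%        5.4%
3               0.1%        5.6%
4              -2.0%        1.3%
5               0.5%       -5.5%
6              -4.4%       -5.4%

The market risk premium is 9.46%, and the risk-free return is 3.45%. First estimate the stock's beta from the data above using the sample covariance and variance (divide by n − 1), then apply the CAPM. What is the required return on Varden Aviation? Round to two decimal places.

Mean R_i = (3.5 + 2.8 + 0.1 − 2.0 + 0.5 − 4.4) / 6 = 0.0833%
Mean R_m = (-1.3 + 5.4 + 5.6 + 1.3 − 5.5 − 5.4) / 6 = 0.0167%
Σ(R_i − R̄_i)(R_m − R̄_m) = 29.5317  ⇒  Cov = 29.5317 / 5 = 5.9063
Σ(R_m − R̄_m)² = 123.3083  ⇒  Var(R_m) = 123.3083 / 5 = 24.6617
β = Cov / Var(R_m) = 5.9063 / 24.6617 = 0.2395
E(R) = R_f + β × MRP = 3.45% + 0.2395 × 9.46% = 5.72%

5.72%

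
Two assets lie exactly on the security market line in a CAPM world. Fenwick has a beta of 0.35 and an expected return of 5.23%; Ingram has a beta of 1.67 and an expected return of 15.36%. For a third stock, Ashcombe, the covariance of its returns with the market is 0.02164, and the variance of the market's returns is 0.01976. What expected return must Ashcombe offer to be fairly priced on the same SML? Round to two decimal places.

10.95%

MRP = (15.36% − 5.23%) / (1.67 − 0.35) = 7.6742%
R_f = 5.23% − 0.35 × 7.6742% = 2.5440%
β_Ashcombe = Cov / Var(R_m) = 0.02164 / 0.01976 = 1.0951
E(R_Ashcombe) = R_f + β × MRP = 2.5440% + 1.0951 × 7.6742% = 10.95%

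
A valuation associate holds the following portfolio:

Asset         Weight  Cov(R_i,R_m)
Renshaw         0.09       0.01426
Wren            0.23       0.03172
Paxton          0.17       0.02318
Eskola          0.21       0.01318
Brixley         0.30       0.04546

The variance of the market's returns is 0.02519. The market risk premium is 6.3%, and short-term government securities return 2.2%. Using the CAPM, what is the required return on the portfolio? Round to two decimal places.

9.43%

β_Renshaw = 0.01426 / 0.02519 = 0.5661
β_Wren = 0.03172 / 0.02519 = 1.2592
β_Paxton = 0.02318 / 0.02519 = 0.9202
β_Eskola = 0.01318 / 0.02519 = 0.5232
β_Brixley = 0.04546 / 0.02519 = 1.8047
β_P = Σ w_i β_i = 0.09×0.5661 + 0.23×1.2592 + 0.17×0.9202 + 0.21×0.5232 + 0.30×1.8047 = 1.1483
E(R_P) = R_f + β_P × MRP = 2.2% + 1.1483 × 6.3% = 9.43%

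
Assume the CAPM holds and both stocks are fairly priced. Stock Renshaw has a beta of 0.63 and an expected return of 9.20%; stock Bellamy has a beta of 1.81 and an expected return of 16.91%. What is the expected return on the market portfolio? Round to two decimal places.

Both satisfy E(R) = R_f + β·MRP, so the slope of the SML is
MRP = (16.91% − 9.20%) / (1.81 − 0.63) = 7.71% / 1.18 = 6.5339%
R_f = E(R_Renshaw) − β_Renshaw·MRP = 9.20% − 0.63 × 6.5339% = 5.0836%
E(R_m) = R_f + MRP = 5.0836% + 6.5339% = 11.62%

11.62%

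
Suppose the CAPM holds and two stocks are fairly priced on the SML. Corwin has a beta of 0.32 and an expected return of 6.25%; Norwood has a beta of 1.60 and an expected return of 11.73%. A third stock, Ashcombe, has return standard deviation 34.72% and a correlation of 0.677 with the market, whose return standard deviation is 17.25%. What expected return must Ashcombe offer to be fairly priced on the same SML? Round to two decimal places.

10.71%

MRP = (11.73% − 6.25%) / (1.60 − 0.32) = 4.2813%
R_f = 6.25% − 0.32 × 4.2813% = 4.8800%
β_Ashcombe = ρ·σ_i/σ_m = 0.677 × 34.72 / 17.25 = 1.3626
E(R_Ashcombe) = R_f + β × MRP = 4.8800% + 1.3626 × 4.2813% = 10.71%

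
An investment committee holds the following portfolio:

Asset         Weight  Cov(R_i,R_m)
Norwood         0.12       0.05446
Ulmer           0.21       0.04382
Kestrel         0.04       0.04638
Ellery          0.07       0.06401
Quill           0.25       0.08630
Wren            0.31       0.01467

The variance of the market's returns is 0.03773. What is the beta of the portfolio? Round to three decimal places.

β_Norwood = 0.05446 / 0.03773 = 1.4434
β_Ulmer = 0.04382 / 0.03773 = 1.1614
β_Kestrel = 0.04638 / 0.03773 = 1.2293
β_Ellery = 0.06401 / 0.03773 = 1.6965
β_Quill = 0.08630 / 0.03773 = 2.2873
β_Wren = 0.01467 / 0.03773 = 0.3888
β_P = Σ w_i β_i = 0.12×1.4434 + 0.21×1.1614 + 0.04×1.2293 + 0.07×1.6965 + 0.25×2.2873 + 0.31×0.3888 = 1.2774

1.277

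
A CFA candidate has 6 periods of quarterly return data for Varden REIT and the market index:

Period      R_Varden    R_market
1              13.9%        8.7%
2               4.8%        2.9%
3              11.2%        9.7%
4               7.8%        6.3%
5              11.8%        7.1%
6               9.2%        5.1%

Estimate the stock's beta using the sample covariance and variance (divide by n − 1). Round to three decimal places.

1.121

Mean R_i = (13.9 + 4.8 + 11.2 + 7.8 + 11.8 + 9.2) / 6 = 9.7833%
Mean R_m = (8.7 + 2.9 + 9.7 + 6.3 + 7.1 + 5.1) / 6 = 6.6333%
Σ(R_i − R̄_i)(R_m − R̄_m) = 33.9533  ⇒  Cov = 33.9533 / 5 = 6.7907
Σ(R_m − R̄_m)² = 30.2933  ⇒  Var(R_m) = 30.2933 / 5 = 6.0587
β = Cov / Var(R_m) = 6.7907 / 6.0587 = 1.1208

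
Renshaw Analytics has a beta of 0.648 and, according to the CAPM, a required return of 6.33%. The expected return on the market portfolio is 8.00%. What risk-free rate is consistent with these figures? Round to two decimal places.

3.26%

E(R) = R_f + β(E(R_m) − R_f) = R_f(1 − β) + β·E(R_m)
6.33% = R_f × (1 − 0.648) + 0.648 × 8.00%
6.33% = R_f × 0.352 + 5.18400%
R_f = (6.33% − 5.18400%) / 0.352 = 3.26%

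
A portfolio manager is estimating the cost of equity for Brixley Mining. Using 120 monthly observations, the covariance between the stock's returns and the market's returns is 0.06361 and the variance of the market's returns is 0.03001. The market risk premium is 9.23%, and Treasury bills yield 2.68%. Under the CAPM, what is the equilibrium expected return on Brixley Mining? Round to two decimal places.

β = Cov(R_i, R_m) / Var(R_m) = 0.06361 / 0.03001 = 2.1196
E(R) = R_f + β × MRP = 2.68% + 2.1196 × 9.23% = 22.24%

22.24%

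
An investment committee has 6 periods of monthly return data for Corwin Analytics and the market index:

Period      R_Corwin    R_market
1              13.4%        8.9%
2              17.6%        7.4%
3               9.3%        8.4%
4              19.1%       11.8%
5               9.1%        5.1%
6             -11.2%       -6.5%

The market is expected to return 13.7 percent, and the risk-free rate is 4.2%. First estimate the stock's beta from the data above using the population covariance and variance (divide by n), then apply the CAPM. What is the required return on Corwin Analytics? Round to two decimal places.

Mean R_i = (13.4 + 17.6 + 9.3 + 19.1 + 9.1 − 11.2) / 6 = 9.5500%
Mean R_m = (8.9 + 7.4 + 8.4 + 11.8 + 5.1 − 6.5) / 6 = 5.8500%
Σ(R_i − R̄_i)(R_m − R̄_m) = 337.0050  ⇒  Cov = 337.0050 / 6 = 56.1675
Σ(R_m − R̄_m)² = 206.6950  ⇒  Var(R_m) = 206.6950 / 6 = 34.4492
β = Cov / Var(R_m) = 56.1675 / 34.4492 = 1.6304
MRP = 13.7% − 4.2% = 9.50%
E(R) = R_f + β × MRP = 4.2% + 1.6304 × 9.5% = 19.69%

19.69%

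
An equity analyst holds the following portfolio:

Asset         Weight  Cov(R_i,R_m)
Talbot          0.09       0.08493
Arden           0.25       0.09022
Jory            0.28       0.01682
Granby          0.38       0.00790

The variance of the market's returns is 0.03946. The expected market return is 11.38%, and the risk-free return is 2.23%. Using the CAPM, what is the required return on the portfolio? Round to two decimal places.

β_Talbot = 0.08493 / 0.03946 = 2.1523
β_Arden = 0.09022 / 0.03946 = 2.2864
β_Jory = 0.01682 / 0.03946 = 0.4263
β_Granby = 0.00790 / 0.03946 = 0.2002
β_P = Σ w_i β_i = 0.09×2.1523 + 0.25×2.2864 + 0.28×0.4263 + 0.38×0.2002 = 0.9607
MRP = 11.38% − 2.23% = 9.15%
E(R_P) = R_f + β_P × MRP = 2.23% + 0.9607 × 9.15% = 11.02%

11.02%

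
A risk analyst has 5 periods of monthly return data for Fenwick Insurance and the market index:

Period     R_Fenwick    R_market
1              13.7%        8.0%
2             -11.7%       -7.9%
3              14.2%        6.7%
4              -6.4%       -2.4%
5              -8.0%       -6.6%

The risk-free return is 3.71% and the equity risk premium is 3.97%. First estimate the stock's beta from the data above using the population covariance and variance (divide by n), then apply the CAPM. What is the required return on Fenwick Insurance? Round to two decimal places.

Mean R_i = (13.7 − 11.7 + 14.2 − 6.4 − 8.0) / 5 = 0.3600%
Mean R_m = (8.0 − 7.9 + 6.7 − 2.4 − 6.6) / 5 = -0.4400%
Σ(R_i − R̄_i)(R_m − R̄_m) = 366.1220  ⇒  Cov = 366.1220 / 5 = 73.2244
Σ(R_m − R̄_m)² = 219.6520  ⇒  Var(R_m) = 219.6520 / 5 = 43.9304
β = Cov / Var(R_m) = 73.2244 / 43.9304 = 1.6668
E(R) = R_f + β × MRP = 3.71% + 1.6668 × 3.97% = 10.33%

10.33%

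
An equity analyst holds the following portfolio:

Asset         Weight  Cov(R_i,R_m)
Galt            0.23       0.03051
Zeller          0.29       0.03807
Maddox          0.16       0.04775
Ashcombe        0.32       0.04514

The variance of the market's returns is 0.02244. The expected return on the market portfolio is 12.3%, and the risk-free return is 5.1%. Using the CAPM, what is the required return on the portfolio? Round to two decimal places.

β_Galt = 0.03051 / 0.02244 = 1.3596
β_Zeller = 0.03807 / 0.02244 = 1.6965
β_Maddox = 0.04775 / 0.02244 = 2.1279
β_Ashcombe = 0.04514 / 0.02244 = 2.0116
β_P = Σ w_i β_i = 0.23×1.3596 + 0.29×1.6965 + 0.16×2.1279 + 0.32×2.0116 = 1.7889
MRP = 12.3% − 5.1% = 7.20%
E(R_P) = R_f + β_P × MRP = 5.1% + 1.7889 × 7.2% = 17.98%

17.98%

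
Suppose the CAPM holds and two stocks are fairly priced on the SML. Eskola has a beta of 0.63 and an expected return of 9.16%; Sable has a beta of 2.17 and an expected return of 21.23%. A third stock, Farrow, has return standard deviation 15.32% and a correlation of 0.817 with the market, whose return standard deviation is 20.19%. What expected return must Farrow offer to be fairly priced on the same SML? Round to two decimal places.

MRP = (21.23% − 9.16%) / (2.17 − 0.63) = 7.8377%
R_f = 9.16% − 0.63 × 7.8377% = 4.2222%
β_Farrow = ρ·σ_i/σ_m = 0.817 × 15.32 / 20.19 = 0.6199
E(R_Farrow) = R_f + β × MRP = 4.2222% + 0.6199 × 7.8377% = 9.08%

9.08%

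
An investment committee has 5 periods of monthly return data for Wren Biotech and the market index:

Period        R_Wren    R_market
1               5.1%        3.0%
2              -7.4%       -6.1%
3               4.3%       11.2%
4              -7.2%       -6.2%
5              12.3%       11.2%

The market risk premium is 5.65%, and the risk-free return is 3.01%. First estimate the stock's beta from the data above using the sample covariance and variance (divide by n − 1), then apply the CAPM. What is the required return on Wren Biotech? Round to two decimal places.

Mean R_i = (5.1 − 7.4 + 4.3 − 7.2 + 12.3) / 5 = 1.4200%
Mean R_m = (3.0 − 6.1 + 11.2 − 6.2 + 11.2) / 5 = 2.6200%
Σ(R_i − R̄_i)(R_m − R̄_m) = 272.3980  ⇒  Cov = 272.3980 / 4 = 68.0995
Σ(R_m − R̄_m)² = 301.2080  ⇒  Var(R_m) = 301.2080 / 4 = 75.3020
β = Cov / Var(R_m) = 68.0995 / 75.3020 = 0.9044
E(R) = R_f + β × MRP = 3.01% + 0.9044 × 5.65% = 8.12%

8.12%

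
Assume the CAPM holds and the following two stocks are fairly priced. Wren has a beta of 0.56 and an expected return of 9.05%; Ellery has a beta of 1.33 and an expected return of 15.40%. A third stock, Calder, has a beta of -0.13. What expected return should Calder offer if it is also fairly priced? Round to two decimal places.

MRP (SML slope) = (15.40% − 9.05%) / (1.33 − 0.56) = 6.35% / 0.77 = 8.2468%
R_f (intercept) = 9.05% − 0.56 × 8.2468% = 4.4318%
E(R_Calder) = R_f + β × MRP = 4.4318% + -0.13 × 8.2468% = 3.36%

3.36%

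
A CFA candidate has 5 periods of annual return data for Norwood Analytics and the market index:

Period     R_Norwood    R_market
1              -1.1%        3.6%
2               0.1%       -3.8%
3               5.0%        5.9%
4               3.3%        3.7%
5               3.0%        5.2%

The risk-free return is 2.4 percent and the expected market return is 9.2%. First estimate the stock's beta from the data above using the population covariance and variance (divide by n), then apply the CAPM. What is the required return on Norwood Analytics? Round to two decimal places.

4.98%

Mean R_i = (-1.1 + 0.1 + 5.0 + 3.3 + 3.0) / 5 = 2.0600%
Mean R_m = (3.6 − 3.8 + 5.9 + 3.7 + 5.2) / 5 = 2.9200%
Σ(R_i − R̄_i)(R_m − R̄_m) = 22.8940  ⇒  Cov = 22.8940 / 5 = 4.5788
Σ(R_m − R̄_m)² = 60.3080  ⇒  Var(R_m) = 60.3080 / 5 = 12.0616
β = Cov / Var(R_m) = 4.5788 / 12.0616 = 0.3796
MRP = 9.2% − 2.4% = 6.80%
E(R) = R_f + β × MRP = 2.4% + 0.3796 × 6.8% = 4.98%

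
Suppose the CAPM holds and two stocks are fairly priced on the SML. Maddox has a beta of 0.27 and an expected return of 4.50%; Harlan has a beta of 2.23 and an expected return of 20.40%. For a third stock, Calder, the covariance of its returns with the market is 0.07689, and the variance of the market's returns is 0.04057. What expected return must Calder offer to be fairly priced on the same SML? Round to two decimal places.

MRP = (20.40% − 4.50%) / (2.23 − 0.27) = 8.1122%
R_f = 4.50% − 0.27 × 8.1122% = 2.3097%
β_Calder = Cov / Var(R_m) = 0.07689 / 0.04057 = 1.8952
E(R_Calder) = R_f + β × MRP = 2.3097% + 1.8952 × 8.1122% = 17.68%

17.68%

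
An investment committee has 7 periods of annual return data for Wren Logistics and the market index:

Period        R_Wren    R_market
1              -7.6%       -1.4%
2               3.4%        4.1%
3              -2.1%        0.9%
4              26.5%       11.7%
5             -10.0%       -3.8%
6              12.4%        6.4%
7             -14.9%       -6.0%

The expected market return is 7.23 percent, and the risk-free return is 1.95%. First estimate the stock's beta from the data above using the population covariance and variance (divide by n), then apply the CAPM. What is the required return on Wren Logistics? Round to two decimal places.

Mean R_i = (-7.6 + 3.4 − 2.1 + 26.5 − 10.0 + 12.4 − 14.9) / 7 = 1.1000%
Mean R_m = (-1.4 + 4.1 + 0.9 + 11.7 − 3.8 + 6.4 − 6.0) / 7 = 1.7000%
Σ(R_i − R̄_i)(R_m − R̄_m) = 526.4100  ⇒  Cov = 526.4100 / 7 = 75.2014
Σ(R_m − R̄_m)² = 227.6400  ⇒  Var(R_m) = 227.6400 / 7 = 32.5200
β = Cov / Var(R_m) = 75.2014 / 32.5200 = 2.3125
MRP = 7.23% − 1.95% = 5.28%
E(R) = R_f + β × MRP = 1.95% + 2.3125 × 5.28% = 14.16%

14.16%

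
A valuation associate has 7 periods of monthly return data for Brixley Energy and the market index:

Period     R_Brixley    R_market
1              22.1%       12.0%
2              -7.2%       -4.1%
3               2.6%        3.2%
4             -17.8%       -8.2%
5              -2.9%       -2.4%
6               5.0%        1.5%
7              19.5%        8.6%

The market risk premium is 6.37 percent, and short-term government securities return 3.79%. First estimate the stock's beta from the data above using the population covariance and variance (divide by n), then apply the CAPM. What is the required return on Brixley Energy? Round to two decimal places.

Mean R_i = (22.1 − 7.2 + 2.6 − 17.8 − 2.9 + 5.0 + 19.5) / 7 = 3.0429%
Mean R_m = (12.0 − 4.1 + 3.2 − 8.2 − 2.4 + 1.5 + 8.6) / 7 = 1.5143%
Σ(R_i − R̄_i)(R_m − R̄_m) = 598.9057  ⇒  Cov = 598.9057 / 7 = 85.5580
Σ(R_m − R̄_m)² = 304.2086  ⇒  Var(R_m) = 304.2086 / 7 = 43.4584
β = Cov / Var(R_m) = 85.5580 / 43.4584 = 1.9687
E(R) = R_f + β × MRP = 3.79% + 1.9687 × 6.37% = 16.33%

16.33%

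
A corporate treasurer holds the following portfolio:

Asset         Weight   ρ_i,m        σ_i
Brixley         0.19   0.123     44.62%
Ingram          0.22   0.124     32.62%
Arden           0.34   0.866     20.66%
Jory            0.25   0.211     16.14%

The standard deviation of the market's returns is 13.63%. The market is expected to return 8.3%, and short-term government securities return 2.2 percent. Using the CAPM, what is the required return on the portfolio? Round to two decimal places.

β_Brixley = 0.123 × 44.62% / 13.63% = 0.4027
β_Ingram = 0.124 × 32.62% / 13.63% = 0.2968
β_Arden = 0.866 × 20.66% / 13.63% = 1.3127
β_Jory = 0.211 × 16.14% / 13.63% = 0.2499
β_P = Σ w_i β_i = 0.19×0.4027 + 0.22×0.2968 + 0.34×1.3127 + 0.25×0.2499 = 0.6506
MRP = 8.3% − 2.2% = 6.10%
E(R_P) = R_f + β_P × MRP = 2.2% + 0.6506 × 6.1% = 6.17%

6.17%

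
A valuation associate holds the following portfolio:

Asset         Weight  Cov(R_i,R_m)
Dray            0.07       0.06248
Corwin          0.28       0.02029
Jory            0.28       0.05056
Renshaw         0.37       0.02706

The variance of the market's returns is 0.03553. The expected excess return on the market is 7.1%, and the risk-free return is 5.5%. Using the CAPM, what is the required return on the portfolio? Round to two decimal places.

β_Dray = 0.06248 / 0.03553 = 1.7585
β_Corwin = 0.02029 / 0.03553 = 0.5711
β_Jory = 0.05056 / 0.03553 = 1.4230
β_Renshaw = 0.02706 / 0.03553 = 0.7616
β_P = Σ w_i β_i = 0.07×1.7585 + 0.28×0.5711 + 0.28×1.4230 + 0.37×0.7616 = 0.9632
E(R_P) = R_f + β_P × MRP = 5.5% + 0.9632 × 7.1% = 12.34%

12.34%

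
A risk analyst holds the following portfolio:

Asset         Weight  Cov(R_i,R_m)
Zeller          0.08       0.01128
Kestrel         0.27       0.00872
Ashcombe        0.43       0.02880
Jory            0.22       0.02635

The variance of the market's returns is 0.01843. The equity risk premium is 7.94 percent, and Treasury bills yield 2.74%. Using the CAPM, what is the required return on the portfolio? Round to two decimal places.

11.98%

β_Zeller = 0.01128 / 0.01843 = 0.6120
β_Kestrel = 0.00872 / 0.01843 = 0.4731
β_Ashcombe = 0.02880 / 0.01843 = 1.5627
β_Jory = 0.02635 / 0.01843 = 1.4297
β_P = Σ w_i β_i = 0.08×0.6120 + 0.27×0.4731 + 0.43×1.5627 + 0.22×1.4297 = 1.1632
E(R_P) = R_f + β_P × MRP = 2.74% + 1.1632 × 7.94% = 11.98%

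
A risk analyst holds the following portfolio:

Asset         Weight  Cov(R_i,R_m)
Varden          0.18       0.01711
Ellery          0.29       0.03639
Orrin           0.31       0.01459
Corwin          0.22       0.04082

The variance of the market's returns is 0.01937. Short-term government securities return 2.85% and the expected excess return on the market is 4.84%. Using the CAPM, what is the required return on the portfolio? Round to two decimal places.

9.63%

β_Varden = 0.01711 / 0.01937 = 0.8833
β_Ellery = 0.03639 / 0.01937 = 1.8787
β_Orrin = 0.01459 / 0.01937 = 0.7532
β_Corwin = 0.04082 / 0.01937 = 2.1074
β_P = Σ w_i β_i = 0.18×0.8833 + 0.29×1.8787 + 0.31×0.7532 + 0.22×2.1074 = 1.4009
E(R_P) = R_f + β_P × MRP = 2.85% + 1.4009 × 4.84% = 9.63%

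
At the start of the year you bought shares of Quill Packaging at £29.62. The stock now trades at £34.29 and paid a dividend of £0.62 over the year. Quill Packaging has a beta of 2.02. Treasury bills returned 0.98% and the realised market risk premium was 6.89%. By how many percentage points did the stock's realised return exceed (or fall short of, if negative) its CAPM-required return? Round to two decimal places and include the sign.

Realised HPR = (P1 + D1 − P0) / P0 = (34.29 + 0.62 − 29.62) / 29.62 = 5.29 / 29.62 = 17.8596%
CAPM required = R_f + β·MRP = 0.98% + 2.02 × 6.89% = 14.8978%
α = realised − required = 17.8596% − 14.8978% = +2.96%

+2.96%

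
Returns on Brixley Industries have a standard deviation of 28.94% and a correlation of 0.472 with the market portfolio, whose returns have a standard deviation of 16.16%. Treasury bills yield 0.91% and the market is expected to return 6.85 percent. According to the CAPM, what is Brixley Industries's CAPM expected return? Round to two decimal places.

5.93%

β = ρ × σ_i / σ_m = 0.472 × 28.94% / 16.16% = 0.8453
MRP = 6.85% − 0.91% = 5.94%
E(R) = 0.91% + 0.8453 × 5.94% = 5.93%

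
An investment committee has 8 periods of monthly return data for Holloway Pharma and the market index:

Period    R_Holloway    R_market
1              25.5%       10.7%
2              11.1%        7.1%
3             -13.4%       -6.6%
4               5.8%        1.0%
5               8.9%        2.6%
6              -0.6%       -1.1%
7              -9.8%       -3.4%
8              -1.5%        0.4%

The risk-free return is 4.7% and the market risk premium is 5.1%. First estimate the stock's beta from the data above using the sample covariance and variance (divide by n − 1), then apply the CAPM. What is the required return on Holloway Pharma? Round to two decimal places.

15.80%

Mean R_i = (25.5 + 11.1 − 13.4 + 5.8 + 8.9 − 0.6 − 9.8 − 1.5) / 8 = 3.2500%
Mean R_m = (10.7 + 7.1 − 6.6 + 1.0 + 2.6 − 1.1 − 3.4 + 0.4) / 8 = 1.3375%
Σ(R_i − R̄_i)(R_m − R̄_m) = 467.6450  ⇒  Cov = 467.6450 / 7 = 66.8064
Σ(R_m − R̄_m)² = 214.8388  ⇒  Var(R_m) = 214.8388 / 7 = 30.6913
β = Cov / Var(R_m) = 66.8064 / 30.6913 = 2.1767
E(R) = R_f + β × MRP = 4.7% + 2.1767 × 5.1% = 15.80%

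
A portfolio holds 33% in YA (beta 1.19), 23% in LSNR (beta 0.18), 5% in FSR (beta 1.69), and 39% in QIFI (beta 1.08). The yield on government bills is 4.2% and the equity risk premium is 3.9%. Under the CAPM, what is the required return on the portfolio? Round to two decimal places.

β_P = Σ w_i β_i = 0.33×1.19 + 0.23×0.18 + 0.05×1.69 + 0.39×1.08 = 0.9398
E(R_P) = R_f + β_P × MRP = 4.2% + 0.9398 × 3.9% = 7.87%

7.87%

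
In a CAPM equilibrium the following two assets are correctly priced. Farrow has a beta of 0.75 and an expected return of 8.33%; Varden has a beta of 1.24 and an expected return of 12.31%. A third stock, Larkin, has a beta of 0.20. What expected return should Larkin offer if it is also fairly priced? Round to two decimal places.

3.86%

MRP (SML slope) = (12.31% − 8.33%) / (1.24 − 0.75) = 3.98% / 0.49 = 8.1224%
R_f (intercept) = 8.33% − 0.75 × 8.1224% = 2.2382%
E(R_Larkin) = R_f + β × MRP = 2.2382% + 0.20 × 8.1224% = 3.86%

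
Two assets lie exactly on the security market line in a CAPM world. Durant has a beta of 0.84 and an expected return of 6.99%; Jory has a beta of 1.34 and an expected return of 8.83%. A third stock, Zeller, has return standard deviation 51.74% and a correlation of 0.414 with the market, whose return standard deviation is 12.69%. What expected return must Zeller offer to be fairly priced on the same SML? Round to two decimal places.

10.11%

MRP = (8.83% − 6.99%) / (1.34 − 0.84) = 3.6800%
R_f = 6.99% − 0.84 × 3.6800% = 3.8988%
β_Zeller = ρ·σ_i/σ_m = 0.414 × 51.74 / 12.69 = 1.6880
E(R_Zeller) = R_f + β × MRP = 3.8988% + 1.6880 × 3.6800% = 10.11%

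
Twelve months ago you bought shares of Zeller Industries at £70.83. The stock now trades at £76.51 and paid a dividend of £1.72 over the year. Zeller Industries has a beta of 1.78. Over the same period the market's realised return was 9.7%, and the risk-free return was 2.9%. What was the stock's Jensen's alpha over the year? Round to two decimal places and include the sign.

Realised HPR = (P1 + D1 − P0) / P0 = (76.51 + 1.72 − 70.83) / 70.83 = 7.40 / 70.83 = 10.4476%
MRP = 9.7% − 2.9% = 6.80%
CAPM required = R_f + β·MRP = 2.9% + 1.78 × 6.8% = 15.0040%
α = realised − required = 10.4476% − 15.0040% = -4.56%

-4.56%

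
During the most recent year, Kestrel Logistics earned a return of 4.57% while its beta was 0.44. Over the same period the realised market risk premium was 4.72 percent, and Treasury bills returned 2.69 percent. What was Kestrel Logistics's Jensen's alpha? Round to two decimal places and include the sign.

-0.20%

CAPM benchmark = R_f + β(R_m − R_f) = 2.69% + 0.44 × 4.72% = 4.7668%
α = actual − benchmark = 4.57% − 4.7668% = -0.20%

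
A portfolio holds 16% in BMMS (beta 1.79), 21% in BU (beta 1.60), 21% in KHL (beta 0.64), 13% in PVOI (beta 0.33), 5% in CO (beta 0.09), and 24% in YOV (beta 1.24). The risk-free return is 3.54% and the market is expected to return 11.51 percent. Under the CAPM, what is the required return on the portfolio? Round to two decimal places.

β_P = Σ w_i β_i = 0.16×1.79 + 0.21×1.60 + 0.21×0.64 + 0.13×0.33 + 0.05×0.09 + 0.24×1.24 = 1.1018
MRP = 11.51% − 3.54% = 7.97%
E(R_P) = R_f + β_P × MRP = 3.54% + 1.1018 × 7.97% = 12.32%

12.32%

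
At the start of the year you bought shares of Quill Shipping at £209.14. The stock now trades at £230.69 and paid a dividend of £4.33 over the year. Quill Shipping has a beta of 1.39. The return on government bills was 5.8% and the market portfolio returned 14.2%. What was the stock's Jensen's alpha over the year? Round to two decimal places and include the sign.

Realised HPR = (P1 + D1 − P0) / P0 = (230.69 + 4.33 − 209.14) / 209.14 = 25.88 / 209.14 = 12.3745%
MRP = 14.2% − 5.8% = 8.40%
CAPM required = R_f + β·MRP = 5.8% + 1.39 × 8.4% = 17.4760%
α = realised − required = 12.3745% − 17.4760% = -5.10%

-5.10%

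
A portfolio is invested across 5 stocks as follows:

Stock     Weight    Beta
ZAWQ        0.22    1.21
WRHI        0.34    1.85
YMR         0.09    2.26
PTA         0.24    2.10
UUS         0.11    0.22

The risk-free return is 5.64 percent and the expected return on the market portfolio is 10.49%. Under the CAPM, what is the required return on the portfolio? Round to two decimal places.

13.53%

β_P = Σ w_i β_i = 0.22×1.21 + 0.34×1.85 + 0.09×2.26 + 0.24×2.10 + 0.11×0.22 = 1.6268
MRP = 10.49% − 5.64% = 4.85%
E(R_P) = R_f + β_P × MRP = 5.64% + 1.6268 × 4.85% = 13.53%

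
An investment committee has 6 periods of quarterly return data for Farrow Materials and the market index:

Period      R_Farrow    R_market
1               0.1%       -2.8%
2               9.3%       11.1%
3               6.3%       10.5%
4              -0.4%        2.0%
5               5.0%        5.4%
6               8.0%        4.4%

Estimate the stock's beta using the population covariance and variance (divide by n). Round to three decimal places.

Mean R_i = (0.1 + 9.3 + 6.3 − 0.4 + 5.0 + 8.0) / 6 = 4.7167%
Mean R_m = (-2.8 + 11.1 + 10.5 + 2.0 + 5.4 + 4.4) / 6 = 5.1000%
Σ(R_i − R̄_i)(R_m − R̄_m) = 86.1700  ⇒  Cov = 86.1700 / 6 = 14.3617
Σ(R_m − R̄_m)² = 137.7600  ⇒  Var(R_m) = 137.7600 / 6 = 22.9600
β = Cov / Var(R_m) = 14.3617 / 22.9600 = 0.6255

0.626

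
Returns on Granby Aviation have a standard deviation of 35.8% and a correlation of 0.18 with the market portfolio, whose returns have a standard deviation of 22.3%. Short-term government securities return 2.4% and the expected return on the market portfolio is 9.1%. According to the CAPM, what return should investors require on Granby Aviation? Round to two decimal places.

β = ρ × σ_i / σ_m = 0.18 × 35.8% / 22.3% = 0.2890
MRP = 9.1% − 2.4% = 6.70%
E(R) = 2.4% + 0.2890 × 6.7% = 4.34%

4.34%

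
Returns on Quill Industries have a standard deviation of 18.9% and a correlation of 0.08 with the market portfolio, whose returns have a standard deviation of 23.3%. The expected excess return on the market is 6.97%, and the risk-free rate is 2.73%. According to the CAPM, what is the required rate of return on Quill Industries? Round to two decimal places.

β = ρ × σ_i / σ_m = 0.08 × 18.9% / 23.3% = 0.0649
E(R) = 2.73% + 0.0649 × 6.97% = 3.18%

3.18%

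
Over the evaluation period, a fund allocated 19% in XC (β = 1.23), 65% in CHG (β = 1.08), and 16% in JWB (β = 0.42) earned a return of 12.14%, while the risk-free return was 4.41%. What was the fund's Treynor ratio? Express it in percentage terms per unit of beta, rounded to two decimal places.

β_P = 0.19×1.23 + 0.65×1.08 + 0.16×0.42 = 1.0029
Treynor = (R_P − R_f) / β_P = (12.14% − 4.41%) / 1.0029 = 7.73% / 1.0029 = 7.71%

7.71%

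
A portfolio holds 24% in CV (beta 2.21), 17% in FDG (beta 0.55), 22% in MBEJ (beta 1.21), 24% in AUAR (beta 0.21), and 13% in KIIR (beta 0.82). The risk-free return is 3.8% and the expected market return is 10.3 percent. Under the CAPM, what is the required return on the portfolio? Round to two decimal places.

β_P = Σ w_i β_i = 0.24×2.21 + 0.17×0.55 + 0.22×1.21 + 0.24×0.21 + 0.13×0.82 = 1.0471
MRP = 10.3% − 3.8% = 6.50%
E(R_P) = R_f + β_P × MRP = 3.8% + 1.0471 × 6.5% = 10.61%

10.61%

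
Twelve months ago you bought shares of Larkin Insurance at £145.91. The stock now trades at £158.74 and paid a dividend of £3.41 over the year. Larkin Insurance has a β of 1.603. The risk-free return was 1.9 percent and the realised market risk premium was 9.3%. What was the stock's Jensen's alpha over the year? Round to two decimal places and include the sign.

-5.68%

Realised HPR = (P1 + D1 − P0) / P0 = (158.74 + 3.41 − 145.91) / 145.91 = 16.24 / 145.91 = 11.1301%
CAPM required = R_f + β·MRP = 1.9% + 1.603 × 9.3% = 16.8079%
α = realised − required = 11.1301% − 16.8079% = -5.68%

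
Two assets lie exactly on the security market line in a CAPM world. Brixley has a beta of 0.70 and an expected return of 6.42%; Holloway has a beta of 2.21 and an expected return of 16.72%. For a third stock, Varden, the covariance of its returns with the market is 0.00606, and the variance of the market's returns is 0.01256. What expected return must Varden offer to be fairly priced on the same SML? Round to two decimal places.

MRP = (16.72% − 6.42%) / (2.21 − 0.70) = 6.8212%
R_f = 6.42% − 0.70 × 6.8212% = 1.6452%
β_Varden = Cov / Var(R_m) = 0.00606 / 0.01256 = 0.4825
E(R_Varden) = R_f + β × MRP = 1.6452% + 0.4825 × 6.8212% = 4.94%

4.94%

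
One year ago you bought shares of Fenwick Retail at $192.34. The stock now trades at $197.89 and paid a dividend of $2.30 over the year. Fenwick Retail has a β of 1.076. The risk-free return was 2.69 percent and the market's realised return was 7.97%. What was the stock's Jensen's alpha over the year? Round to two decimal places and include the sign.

Realised HPR = (P1 + D1 − P0) / P0 = (197.89 + 2.30 − 192.34) / 192.34 = 7.85 / 192.34 = 4.0813%
MRP = 7.97% − 2.69% = 5.28%
CAPM required = R_f + β·MRP = 2.69% + 1.076 × 5.28% = 8.37128%
α = realised − required = 4.0813% − 8.37128% = -4.29%

-4.29%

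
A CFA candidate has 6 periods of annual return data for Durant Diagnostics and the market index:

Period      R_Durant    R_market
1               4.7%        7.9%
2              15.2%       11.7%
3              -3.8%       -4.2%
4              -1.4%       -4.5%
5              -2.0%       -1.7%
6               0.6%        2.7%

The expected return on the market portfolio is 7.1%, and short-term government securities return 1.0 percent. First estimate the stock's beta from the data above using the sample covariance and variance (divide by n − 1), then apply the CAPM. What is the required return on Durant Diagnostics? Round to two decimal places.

6.88%

Mean R_i = (4.7 + 15.2 − 3.8 − 1.4 − 2.0 + 0.6) / 6 = 2.2167%
Mean R_m = (7.9 + 11.7 − 4.2 − 4.5 − 1.7 + 2.7) / 6 = 1.9833%
Σ(R_i − R̄_i)(R_m − R̄_m) = 215.8717  ⇒  Cov = 215.8717 / 5 = 43.1743
Σ(R_m − R̄_m)² = 223.7683  ⇒  Var(R_m) = 223.7683 / 5 = 44.7537
β = Cov / Var(R_m) = 43.1743 / 44.7537 = 0.9647
MRP = 7.1% − 1.0% = 6.10%
E(R) = R_f + β × MRP = 1.0% + 0.9647 × 6.1% = 6.88%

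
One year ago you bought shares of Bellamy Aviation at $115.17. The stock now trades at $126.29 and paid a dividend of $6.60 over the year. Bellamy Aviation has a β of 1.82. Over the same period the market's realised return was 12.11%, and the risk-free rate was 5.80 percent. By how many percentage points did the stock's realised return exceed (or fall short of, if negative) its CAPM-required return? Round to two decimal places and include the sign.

-1.90%

Realised HPR = (P1 + D1 − P0) / P0 = (126.29 + 6.60 − 115.17) / 115.17 = 17.72 / 115.17 = 15.3860%
MRP = 12.11% − 5.80% = 6.31%
CAPM required = R_f + β·MRP = 5.80% + 1.82 × 6.31% = 17.2842%
α = realised − required = 15.3860% − 17.2842% = -1.90%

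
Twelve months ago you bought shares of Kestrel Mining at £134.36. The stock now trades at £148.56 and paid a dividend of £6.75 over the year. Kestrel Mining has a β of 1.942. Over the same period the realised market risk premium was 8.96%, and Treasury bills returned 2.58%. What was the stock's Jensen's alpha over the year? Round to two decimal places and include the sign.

-4.39%

Realised HPR = (P1 + D1 − P0) / P0 = (148.56 + 6.75 − 134.36) / 134.36 = 20.95 / 134.36 = 15.5924%
CAPM required = R_f + β·MRP = 2.58% + 1.942 × 8.96% = 19.98032%
α = realised − required = 15.5924% − 19.98032% = -4.39%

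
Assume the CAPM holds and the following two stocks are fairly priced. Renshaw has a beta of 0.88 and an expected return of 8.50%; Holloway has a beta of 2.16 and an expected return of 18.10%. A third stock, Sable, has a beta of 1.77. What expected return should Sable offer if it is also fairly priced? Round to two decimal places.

15.18%

MRP (SML slope) = (18.10% − 8.50%) / (2.16 − 0.88) = 9.60% / 1.28 = 7.5000%
R_f (intercept) = 8.50% − 0.88 × 7.5000% = 1.9000%
E(R_Sable) = R_f + β × MRP = 1.9000% + 1.77 × 7.5000% = 15.18%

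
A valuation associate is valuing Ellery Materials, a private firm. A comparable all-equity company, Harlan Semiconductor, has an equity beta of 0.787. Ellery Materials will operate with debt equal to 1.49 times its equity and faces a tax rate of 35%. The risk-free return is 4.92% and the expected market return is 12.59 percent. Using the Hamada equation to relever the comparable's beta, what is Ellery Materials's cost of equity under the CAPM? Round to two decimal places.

β_L = β_U × [1 + (1 − t)(D/E)] = 0.787 × [1 + (1 − 0.35) × 1.49]
    = 0.787 × [1 + 0.65 × 1.49] = 0.787 × 1.9685 = 1.5492
MRP = 12.59% − 4.92% = 7.67%
E(R) = R_f + β_L × MRP = 4.92% + 1.5492 × 7.67% = 16.80%

16.80%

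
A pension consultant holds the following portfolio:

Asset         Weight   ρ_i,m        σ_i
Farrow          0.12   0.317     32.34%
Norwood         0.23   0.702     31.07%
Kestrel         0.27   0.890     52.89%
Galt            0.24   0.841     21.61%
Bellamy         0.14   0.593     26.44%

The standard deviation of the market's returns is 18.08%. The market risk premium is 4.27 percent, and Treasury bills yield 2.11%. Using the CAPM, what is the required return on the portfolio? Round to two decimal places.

8.14%

β_Farrow = 0.317 × 32.34% / 18.08% = 0.5670
β_Norwood = 0.702 × 31.07% / 18.08% = 1.2064
β_Kestrel = 0.890 × 52.89% / 18.08% = 2.6035
β_Galt = 0.841 × 21.61% / 18.08% = 1.0052
β_Bellamy = 0.593 × 26.44% / 18.08% = 0.8672
β_P = Σ w_i β_i = 0.12×0.5670 + 0.23×1.2064 + 0.27×2.6035 + 0.24×1.0052 + 0.14×0.8672 = 1.4111
E(R_P) = R_f + β_P × MRP = 2.11% + 1.4111 × 4.27% = 8.14%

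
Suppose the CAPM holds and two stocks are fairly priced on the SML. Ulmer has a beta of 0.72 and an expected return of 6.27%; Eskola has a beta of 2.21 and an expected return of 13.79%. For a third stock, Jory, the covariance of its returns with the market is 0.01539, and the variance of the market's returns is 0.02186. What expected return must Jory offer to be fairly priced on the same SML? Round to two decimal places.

6.19%

MRP = (13.79% − 6.27%) / (2.21 − 0.72) = 5.0470%
R_f = 6.27% − 0.72 × 5.0470% = 2.6362%
β_Jory = Cov / Var(R_m) = 0.01539 / 0.02186 = 0.7040
E(R_Jory) = R_f + β × MRP = 2.6362% + 0.7040 × 5.0470% = 6.19%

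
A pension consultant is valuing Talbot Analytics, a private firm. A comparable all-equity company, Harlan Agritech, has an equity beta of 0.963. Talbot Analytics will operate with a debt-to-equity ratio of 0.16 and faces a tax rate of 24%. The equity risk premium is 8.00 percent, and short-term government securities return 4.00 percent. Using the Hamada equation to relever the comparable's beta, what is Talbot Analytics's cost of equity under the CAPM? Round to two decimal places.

β_L = β_U × [1 + (1 − t)(D/E)] = 0.963 × [1 + (1 − 0.24) × 0.16]
    = 0.963 × [1 + 0.76 × 0.16] = 0.963 × 1.1216 = 1.0801
E(R) = R_f + β_L × MRP = 4.00% + 1.0801 × 8.00% = 12.64%

12.64%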